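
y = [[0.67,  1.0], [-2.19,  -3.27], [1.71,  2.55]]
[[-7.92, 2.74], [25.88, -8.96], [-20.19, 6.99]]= y @ [[-3.62, 0.21], [-5.49, 2.6]]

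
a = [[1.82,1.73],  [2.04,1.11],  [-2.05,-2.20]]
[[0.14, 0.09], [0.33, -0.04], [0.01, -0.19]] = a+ [[-1.68,-1.64], [-1.71,-1.15], [2.06,2.01]]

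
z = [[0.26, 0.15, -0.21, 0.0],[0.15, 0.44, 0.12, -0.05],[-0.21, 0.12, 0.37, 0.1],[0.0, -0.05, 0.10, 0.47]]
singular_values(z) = [0.59, 0.53, 0.42, 0.0]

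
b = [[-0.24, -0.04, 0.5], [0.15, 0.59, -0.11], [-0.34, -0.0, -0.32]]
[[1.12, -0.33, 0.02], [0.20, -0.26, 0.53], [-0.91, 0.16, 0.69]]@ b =[[-0.33, -0.24, 0.59], [-0.27, -0.16, -0.04], [0.01, 0.13, -0.69]]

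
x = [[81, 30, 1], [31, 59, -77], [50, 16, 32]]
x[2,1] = 16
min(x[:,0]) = 31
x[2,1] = 16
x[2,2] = 32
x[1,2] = -77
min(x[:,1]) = 16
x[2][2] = 32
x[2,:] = [50, 16, 32]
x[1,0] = 31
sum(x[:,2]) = -44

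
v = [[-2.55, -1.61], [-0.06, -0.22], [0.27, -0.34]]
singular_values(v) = [3.02, 0.46]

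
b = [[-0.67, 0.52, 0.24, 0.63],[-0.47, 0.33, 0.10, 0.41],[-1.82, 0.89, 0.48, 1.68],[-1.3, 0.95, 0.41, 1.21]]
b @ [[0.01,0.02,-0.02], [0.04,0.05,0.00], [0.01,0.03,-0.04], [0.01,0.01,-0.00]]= [[0.02, 0.03, 0.0], [0.01, 0.01, 0.01], [0.04, 0.04, 0.02], [0.04, 0.05, 0.01]]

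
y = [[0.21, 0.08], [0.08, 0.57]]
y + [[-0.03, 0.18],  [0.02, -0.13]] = [[0.18,  0.26],[0.10,  0.44]]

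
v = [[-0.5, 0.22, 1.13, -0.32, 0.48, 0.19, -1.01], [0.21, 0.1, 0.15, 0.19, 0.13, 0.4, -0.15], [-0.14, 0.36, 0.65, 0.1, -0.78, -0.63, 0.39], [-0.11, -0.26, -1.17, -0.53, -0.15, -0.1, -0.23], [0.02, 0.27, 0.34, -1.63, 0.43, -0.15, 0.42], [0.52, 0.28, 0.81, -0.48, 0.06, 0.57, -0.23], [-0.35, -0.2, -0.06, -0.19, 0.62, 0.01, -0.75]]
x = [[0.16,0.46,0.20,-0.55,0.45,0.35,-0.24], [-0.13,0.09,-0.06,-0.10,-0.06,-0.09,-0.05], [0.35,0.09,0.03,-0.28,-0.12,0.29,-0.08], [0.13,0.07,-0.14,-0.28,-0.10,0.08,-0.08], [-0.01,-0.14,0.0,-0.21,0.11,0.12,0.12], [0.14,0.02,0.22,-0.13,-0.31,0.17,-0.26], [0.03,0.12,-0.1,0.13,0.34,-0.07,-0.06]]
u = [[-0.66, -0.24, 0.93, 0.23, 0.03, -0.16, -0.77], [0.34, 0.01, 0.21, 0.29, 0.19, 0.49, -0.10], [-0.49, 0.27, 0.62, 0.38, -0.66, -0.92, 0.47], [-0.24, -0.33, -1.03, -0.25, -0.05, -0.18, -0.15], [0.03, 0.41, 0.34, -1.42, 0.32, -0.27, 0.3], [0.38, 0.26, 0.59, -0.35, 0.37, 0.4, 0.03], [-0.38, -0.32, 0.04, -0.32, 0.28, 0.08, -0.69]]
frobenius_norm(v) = 3.58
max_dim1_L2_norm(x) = 0.98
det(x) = -0.00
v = u + x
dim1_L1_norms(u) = [3.02, 1.63, 3.81, 2.23, 3.09, 2.38, 2.11]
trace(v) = -0.03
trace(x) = 0.22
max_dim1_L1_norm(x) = 2.41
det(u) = 0.00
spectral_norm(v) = 2.26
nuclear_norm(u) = 6.52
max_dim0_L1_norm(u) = 3.76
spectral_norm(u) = 1.83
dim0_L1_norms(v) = [1.85, 1.69, 4.31, 3.44, 2.65, 2.05, 3.18]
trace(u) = -0.25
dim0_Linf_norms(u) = [0.66, 0.41, 1.03, 1.42, 0.66, 0.92, 0.77]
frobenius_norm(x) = 1.42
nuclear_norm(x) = 2.87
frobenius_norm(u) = 3.27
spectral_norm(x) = 1.10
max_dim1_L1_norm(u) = 3.81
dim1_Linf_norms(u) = [0.93, 0.49, 0.92, 1.03, 1.42, 0.59, 0.69]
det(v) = -0.06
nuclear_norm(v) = 7.71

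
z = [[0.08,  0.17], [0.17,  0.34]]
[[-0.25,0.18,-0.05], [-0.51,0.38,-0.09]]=z @ [[0.20, 1.05, 1.05], [-1.59, 0.58, -0.79]]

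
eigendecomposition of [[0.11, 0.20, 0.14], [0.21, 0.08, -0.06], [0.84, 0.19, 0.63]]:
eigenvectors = [[0.19, 0.63, -0.22], [-0.03, -0.59, -0.64], [0.98, -0.5, 0.74]]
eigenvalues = [0.79, -0.19, 0.22]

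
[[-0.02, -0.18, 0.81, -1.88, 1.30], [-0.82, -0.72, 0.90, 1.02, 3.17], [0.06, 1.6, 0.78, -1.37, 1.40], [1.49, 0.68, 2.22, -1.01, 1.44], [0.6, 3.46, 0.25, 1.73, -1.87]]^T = [[-0.02, -0.82, 0.06, 1.49, 0.60], [-0.18, -0.72, 1.60, 0.68, 3.46], [0.81, 0.90, 0.78, 2.22, 0.25], [-1.88, 1.02, -1.37, -1.01, 1.73], [1.30, 3.17, 1.4, 1.44, -1.87]]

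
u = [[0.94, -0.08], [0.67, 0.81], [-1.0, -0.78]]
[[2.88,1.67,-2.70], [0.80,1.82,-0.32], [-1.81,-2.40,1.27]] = u @ [[2.94,1.84,-2.71], [-1.45,0.72,1.85]]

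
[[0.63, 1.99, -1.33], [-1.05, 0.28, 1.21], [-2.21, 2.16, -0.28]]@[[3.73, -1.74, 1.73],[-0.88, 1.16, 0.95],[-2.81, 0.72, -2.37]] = [[4.34,0.25,6.13], [-7.56,3.02,-4.42], [-9.36,6.15,-1.11]]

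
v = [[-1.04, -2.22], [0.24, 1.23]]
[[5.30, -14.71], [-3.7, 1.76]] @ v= [[-9.04, -29.86], [4.27, 10.38]]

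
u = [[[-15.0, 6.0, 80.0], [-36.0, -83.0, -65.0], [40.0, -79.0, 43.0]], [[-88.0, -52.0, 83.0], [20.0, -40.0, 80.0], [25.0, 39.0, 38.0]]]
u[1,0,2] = 83.0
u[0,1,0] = -36.0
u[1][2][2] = 38.0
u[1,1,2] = 80.0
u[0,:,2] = [80.0, -65.0, 43.0]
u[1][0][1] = -52.0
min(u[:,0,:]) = -88.0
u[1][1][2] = 80.0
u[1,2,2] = 38.0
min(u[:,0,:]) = -88.0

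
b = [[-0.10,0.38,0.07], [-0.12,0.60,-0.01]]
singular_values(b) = [0.73, 0.07]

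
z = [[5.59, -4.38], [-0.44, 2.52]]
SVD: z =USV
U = [[-0.96, 0.27], [0.27, 0.96]]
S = [7.37, 1.65]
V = [[-0.75, 0.67], [0.67, 0.75]]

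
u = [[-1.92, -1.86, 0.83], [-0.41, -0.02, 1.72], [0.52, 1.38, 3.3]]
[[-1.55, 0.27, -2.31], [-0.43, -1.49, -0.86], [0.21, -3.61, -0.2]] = u @ [[-0.22, -0.21, 0.95], [0.93, -0.34, 0.14], [-0.29, -0.92, -0.27]]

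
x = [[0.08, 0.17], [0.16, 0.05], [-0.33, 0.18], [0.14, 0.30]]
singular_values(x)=[0.4, 0.39]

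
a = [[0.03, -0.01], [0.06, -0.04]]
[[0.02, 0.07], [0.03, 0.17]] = a @ [[0.9, 1.90], [0.63, -1.33]]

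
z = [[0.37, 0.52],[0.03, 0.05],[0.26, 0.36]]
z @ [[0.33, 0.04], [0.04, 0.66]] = [[0.14, 0.36], [0.01, 0.03], [0.10, 0.25]]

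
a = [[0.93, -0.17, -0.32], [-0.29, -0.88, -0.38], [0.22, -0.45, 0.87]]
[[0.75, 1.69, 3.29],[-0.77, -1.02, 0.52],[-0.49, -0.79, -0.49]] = a@[[0.82, 1.70, 2.82],[0.77, 0.96, -0.79],[-0.37, -0.84, -1.68]]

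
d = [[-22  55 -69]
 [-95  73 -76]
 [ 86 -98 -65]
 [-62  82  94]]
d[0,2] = -69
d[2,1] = -98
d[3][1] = 82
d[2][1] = -98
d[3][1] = 82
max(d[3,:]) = 94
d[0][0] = -22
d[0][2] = -69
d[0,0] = -22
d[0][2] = -69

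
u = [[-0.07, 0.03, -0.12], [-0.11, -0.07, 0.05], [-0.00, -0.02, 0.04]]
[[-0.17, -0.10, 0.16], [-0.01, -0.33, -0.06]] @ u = [[0.02, -0.0, 0.02], [0.04, 0.02, -0.02]]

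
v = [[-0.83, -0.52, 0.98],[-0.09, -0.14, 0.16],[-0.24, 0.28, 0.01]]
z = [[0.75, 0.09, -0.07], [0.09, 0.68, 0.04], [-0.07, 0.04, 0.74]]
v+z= [[-0.08, -0.43, 0.91], [0.00, 0.54, 0.2], [-0.31, 0.32, 0.75]]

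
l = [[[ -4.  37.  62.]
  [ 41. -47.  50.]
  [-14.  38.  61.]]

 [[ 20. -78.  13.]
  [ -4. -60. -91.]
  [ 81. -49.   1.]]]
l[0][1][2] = 50.0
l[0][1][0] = 41.0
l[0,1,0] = 41.0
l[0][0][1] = 37.0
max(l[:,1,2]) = 50.0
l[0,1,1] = -47.0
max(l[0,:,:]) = 62.0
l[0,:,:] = [[-4.0, 37.0, 62.0], [41.0, -47.0, 50.0], [-14.0, 38.0, 61.0]]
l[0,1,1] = -47.0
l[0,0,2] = 62.0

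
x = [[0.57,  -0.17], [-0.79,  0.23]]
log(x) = [[-1.76+0.91j, (-1.12+0.66j)],[-5.19+3.07j, -3.99+2.23j]]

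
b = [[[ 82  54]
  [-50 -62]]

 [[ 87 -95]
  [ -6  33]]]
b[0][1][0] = -50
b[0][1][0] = -50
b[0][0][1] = 54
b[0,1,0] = -50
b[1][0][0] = 87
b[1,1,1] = 33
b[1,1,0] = -6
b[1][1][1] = 33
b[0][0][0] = 82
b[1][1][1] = 33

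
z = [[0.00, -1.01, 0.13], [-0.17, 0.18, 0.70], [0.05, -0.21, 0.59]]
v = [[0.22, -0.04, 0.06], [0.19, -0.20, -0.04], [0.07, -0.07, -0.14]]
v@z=[[0.01, -0.24, 0.04],[0.03, -0.22, -0.14],[0.0, -0.05, -0.12]]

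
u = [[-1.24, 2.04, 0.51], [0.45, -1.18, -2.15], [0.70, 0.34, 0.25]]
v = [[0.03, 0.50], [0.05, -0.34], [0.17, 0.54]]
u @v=[[0.15,-1.04], [-0.41,-0.53], [0.08,0.37]]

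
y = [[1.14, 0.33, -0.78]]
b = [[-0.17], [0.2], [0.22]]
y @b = [[-0.3]]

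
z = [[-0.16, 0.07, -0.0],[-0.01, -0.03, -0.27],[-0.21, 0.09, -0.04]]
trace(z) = -0.23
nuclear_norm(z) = 0.56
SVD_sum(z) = [[-0.12, 0.04, -0.08], [-0.12, 0.04, -0.08], [-0.17, 0.06, -0.12]] + [[-0.04, 0.03, 0.08],[0.11, -0.07, -0.19],[-0.04, 0.03, 0.08]] + [[-0.0, -0.0, 0.00],  [-0.0, -0.0, 0.0],  [0.0, 0.0, -0.00]]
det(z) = -0.00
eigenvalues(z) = [(-0.11+0.15j), (-0.11-0.15j), (-0+0j)]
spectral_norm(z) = 0.30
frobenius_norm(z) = 0.40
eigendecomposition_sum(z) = [[-0.08-0.02j, 0.04+0.02j, -0.00+0.06j], [(-0-0.19j), (-0.01+0.09j), -0.14+0.04j], [-0.11-0.06j, (0.04+0.04j), (-0.02+0.09j)]] + [[(-0.08+0.02j), 0.04-0.02j, -0.00-0.06j], [(-0+0.19j), (-0.01-0.09j), (-0.14-0.04j)], [-0.11+0.06j, 0.04-0.04j, (-0.02-0.09j)]] + [[-0.00-0.00j, (-0-0j), 0.00+0.00j], [-0.01-0.00j, (-0-0j), 0j], [0j, 0j, (-0-0j)]]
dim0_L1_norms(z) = [0.38, 0.19, 0.31]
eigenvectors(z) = [[(-0.1+0.33j), (-0.1-0.33j), -0.41+0.00j],[(-0.79+0j), (-0.79-0j), (-0.91+0j)],[-0.24+0.44j, -0.24-0.44j, 0.10+0.00j]]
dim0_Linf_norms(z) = [0.21, 0.09, 0.27]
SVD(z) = [[-0.49, 0.36, -0.79], [-0.49, -0.86, -0.09], [-0.72, 0.35, 0.60]] @ diag([0.2969708805366422, 0.2645848949509853, 0.0017690328056522127]) @ [[0.79, -0.28, 0.55], [-0.46, 0.31, 0.83], [0.41, 0.91, -0.12]]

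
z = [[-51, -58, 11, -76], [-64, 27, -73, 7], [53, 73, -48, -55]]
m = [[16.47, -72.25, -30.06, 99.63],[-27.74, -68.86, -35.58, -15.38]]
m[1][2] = -35.58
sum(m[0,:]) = 13.789999999999992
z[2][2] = -48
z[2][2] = -48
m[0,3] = 99.63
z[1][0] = -64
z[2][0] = 53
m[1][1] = -68.86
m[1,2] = -35.58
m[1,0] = -27.74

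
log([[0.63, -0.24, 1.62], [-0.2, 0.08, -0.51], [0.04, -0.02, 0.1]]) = [[0.41, 5.95, 19.61], [-1.21, -4.33, -1.53], [-0.43, -2.97, -8.10]]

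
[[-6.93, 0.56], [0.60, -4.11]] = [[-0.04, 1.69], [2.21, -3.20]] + [[-6.89, -1.13], [-1.61, -0.91]]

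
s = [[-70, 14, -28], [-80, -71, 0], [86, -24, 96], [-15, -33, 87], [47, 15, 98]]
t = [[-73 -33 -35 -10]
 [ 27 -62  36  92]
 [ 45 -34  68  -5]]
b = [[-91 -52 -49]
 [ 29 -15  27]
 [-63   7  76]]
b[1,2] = 27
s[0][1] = 14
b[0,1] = -52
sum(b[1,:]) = 41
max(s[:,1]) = 15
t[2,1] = -34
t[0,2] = -35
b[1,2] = 27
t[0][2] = -35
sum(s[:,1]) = -99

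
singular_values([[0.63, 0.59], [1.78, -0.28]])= [1.89, 0.65]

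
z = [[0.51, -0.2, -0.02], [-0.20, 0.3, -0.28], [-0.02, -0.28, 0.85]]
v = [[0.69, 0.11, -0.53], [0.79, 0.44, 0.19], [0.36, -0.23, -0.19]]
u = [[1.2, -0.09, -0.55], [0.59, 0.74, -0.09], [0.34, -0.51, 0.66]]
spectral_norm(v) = 1.18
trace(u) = 2.60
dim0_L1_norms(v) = [1.84, 0.78, 0.91]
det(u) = 0.87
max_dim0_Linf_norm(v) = 0.79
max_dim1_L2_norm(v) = 0.92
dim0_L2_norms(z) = [0.55, 0.46, 0.9]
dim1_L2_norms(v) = [0.88, 0.92, 0.47]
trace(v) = 0.94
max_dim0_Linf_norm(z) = 0.85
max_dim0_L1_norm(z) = 1.15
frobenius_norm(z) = 1.14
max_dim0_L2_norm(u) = 1.38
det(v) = 0.18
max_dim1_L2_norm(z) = 0.9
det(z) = 0.05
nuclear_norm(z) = 1.66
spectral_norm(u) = 1.46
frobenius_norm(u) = 1.86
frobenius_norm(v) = 1.36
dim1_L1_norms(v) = [1.33, 1.42, 0.78]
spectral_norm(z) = 0.98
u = v + z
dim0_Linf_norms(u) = [1.2, 0.74, 0.66]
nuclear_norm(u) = 3.05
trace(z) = 1.66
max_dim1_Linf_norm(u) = 1.2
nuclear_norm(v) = 2.04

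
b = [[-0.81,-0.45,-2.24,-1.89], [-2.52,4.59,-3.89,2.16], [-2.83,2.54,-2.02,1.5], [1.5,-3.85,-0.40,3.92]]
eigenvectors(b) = [[(-0.7+0j), (0.07-0.31j), (0.07+0.31j), 0.72+0.00j], [(-0.46+0j), (-0.05+0.49j), (-0.05-0.49j), (0.14+0j)], [-0.53+0.00j, -0.00+0.39j, -0.00-0.39j, (-0.57+0j)], [(-0.13+0j), (-0.71+0j), -0.71-0.00j, -0.37+0.00j]]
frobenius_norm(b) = 10.49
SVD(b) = [[-0.11, 0.19, 0.98, -0.02],[-0.78, -0.29, -0.02, 0.55],[-0.51, -0.2, -0.04, -0.84],[0.34, -0.92, 0.21, 0.0]] @ diag([8.499107025154476, 5.346860188325548, 2.8120500041170122, 1.150191582222123]) @ [[0.47, -0.72, 0.49, -0.11], [-0.04, 0.3, 0.28, -0.91], [-0.11, -0.52, -0.75, -0.39], [0.87, 0.34, -0.35, -0.04]]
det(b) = -146.98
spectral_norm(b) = 8.50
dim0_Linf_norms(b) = [2.83, 4.59, 3.89, 3.92]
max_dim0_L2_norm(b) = 6.52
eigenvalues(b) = [(-3.17+0j), (3.49+3.54j), (3.49-3.54j), (1.87+0j)]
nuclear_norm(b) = 17.81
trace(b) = 5.68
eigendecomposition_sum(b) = [[-1.86-0.00j, (0.47-0j), -2.08+0.00j, (-0.2-0j)], [(-1.22-0j), (0.31-0j), (-1.36+0j), -0.13-0.00j], [-1.42-0.00j, (0.36-0j), -1.59+0.00j, (-0.15-0j)], [-0.35-0.00j, 0.09-0.00j, (-0.39+0j), (-0.04-0j)]] + [[(0.38+0.53j), (-1.17-0.98j), (0.71-0.04j), -0.81+0.71j], [-0.68-0.78j, 2.00+1.34j, (-1.11+0.17j), (1.15-1.25j)], [-0.59-0.55j, 1.66+0.88j, -0.85+0.22j, (0.8-1.06j)], [(1-1.09j), (-1.6+3.05j), (-0.42-1.55j), 1.96+1.45j]] + [[(0.38-0.53j), -1.17+0.98j, (0.71+0.04j), (-0.81-0.71j)],[(-0.68+0.78j), (2-1.34j), (-1.11-0.17j), (1.15+1.25j)],[-0.59+0.55j, 1.66-0.88j, (-0.85-0.22j), 0.80+1.06j],[1.00+1.09j, -1.60-3.05j, (-0.42+1.55j), 1.96-1.45j]] + [[0.29-0.00j, (1.42-0j), (-1.58+0j), (-0.07-0j)], [0.06-0.00j, 0.28-0.00j, (-0.31+0j), (-0.01-0j)], [(-0.23+0j), -1.14+0.00j, (1.26-0j), (0.06+0j)], [(-0.15+0j), (-0.74+0j), 0.82-0.00j, 0.04+0.00j]]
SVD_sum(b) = [[-0.45, 0.69, -0.47, 0.10], [-3.14, 4.81, -3.29, 0.72], [-2.05, 3.13, -2.14, 0.47], [1.35, -2.07, 1.41, -0.31]] + [[-0.04, 0.3, 0.28, -0.91], [0.07, -0.47, -0.44, 1.43], [0.05, -0.31, -0.29, 0.96], [0.21, -1.46, -1.36, 4.47]] + [[-0.3, -1.43, -2.05, -1.08], [0.01, 0.04, 0.05, 0.03], [0.01, 0.05, 0.08, 0.04], [-0.07, -0.32, -0.45, -0.24]] + [[-0.02, -0.01, 0.01, 0.0], [0.55, 0.21, -0.22, -0.02], [-0.84, -0.33, 0.33, 0.03], [0.0, 0.0, -0.00, -0.0]]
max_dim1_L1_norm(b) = 13.16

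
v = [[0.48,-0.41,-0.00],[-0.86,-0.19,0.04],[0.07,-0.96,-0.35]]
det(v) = 0.173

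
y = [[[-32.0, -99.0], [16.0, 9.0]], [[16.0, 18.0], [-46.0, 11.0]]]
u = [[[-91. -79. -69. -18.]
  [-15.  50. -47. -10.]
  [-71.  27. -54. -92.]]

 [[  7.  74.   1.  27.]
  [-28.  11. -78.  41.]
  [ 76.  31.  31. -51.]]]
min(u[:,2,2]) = -54.0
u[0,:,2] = [-69.0, -47.0, -54.0]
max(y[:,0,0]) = 16.0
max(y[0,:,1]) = 9.0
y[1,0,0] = 16.0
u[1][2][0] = 76.0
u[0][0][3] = -18.0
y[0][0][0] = -32.0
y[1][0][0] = 16.0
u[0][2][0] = -71.0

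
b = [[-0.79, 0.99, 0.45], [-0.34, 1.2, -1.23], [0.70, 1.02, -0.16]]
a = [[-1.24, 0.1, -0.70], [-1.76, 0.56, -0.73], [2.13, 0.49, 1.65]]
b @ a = [[0.20,0.70,0.57], [-4.31,0.04,-2.67], [-3.00,0.56,-1.50]]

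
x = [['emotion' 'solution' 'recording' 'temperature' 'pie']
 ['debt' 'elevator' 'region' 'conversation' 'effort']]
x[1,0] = 'debt'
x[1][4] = 'effort'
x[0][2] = 'recording'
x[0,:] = ['emotion', 'solution', 'recording', 'temperature', 'pie']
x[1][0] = 'debt'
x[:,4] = ['pie', 'effort']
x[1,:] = ['debt', 'elevator', 'region', 'conversation', 'effort']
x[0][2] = 'recording'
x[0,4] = 'pie'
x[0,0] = 'emotion'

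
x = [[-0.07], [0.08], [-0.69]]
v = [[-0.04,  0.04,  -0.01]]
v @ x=[[0.01]]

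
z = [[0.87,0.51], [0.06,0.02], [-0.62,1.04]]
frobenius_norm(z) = 1.58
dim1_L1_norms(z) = [1.38, 0.08, 1.66]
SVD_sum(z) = [[0.01, -0.02], [0.01, -0.01], [-0.64, 1.03]] + [[0.86, 0.53], [0.05, 0.03], [0.02, 0.01]]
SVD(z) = [[0.02, 1.00], [0.01, 0.06], [-1.00, 0.02]] @ diag([1.210947780305321, 1.0102502033524245]) @ [[0.53, -0.85], [0.85, 0.53]]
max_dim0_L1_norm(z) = 1.57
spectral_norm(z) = 1.21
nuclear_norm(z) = 2.22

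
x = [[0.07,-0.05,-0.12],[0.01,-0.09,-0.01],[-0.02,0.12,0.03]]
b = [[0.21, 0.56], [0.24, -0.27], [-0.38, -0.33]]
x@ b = [[0.05, 0.09], [-0.02, 0.03], [0.01, -0.05]]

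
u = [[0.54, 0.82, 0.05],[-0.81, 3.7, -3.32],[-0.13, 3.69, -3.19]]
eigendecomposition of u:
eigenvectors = [[-0.09+0.42j, (-0.09-0.42j), -0.38+0.00j], [-0.68+0.00j, -0.68-0.00j, (0.51+0j)], [-0.56+0.17j, -0.56-0.17j, 0.77+0.00j]]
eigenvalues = [(0.85+1.34j), (0.85-1.34j), (-0.66+0j)]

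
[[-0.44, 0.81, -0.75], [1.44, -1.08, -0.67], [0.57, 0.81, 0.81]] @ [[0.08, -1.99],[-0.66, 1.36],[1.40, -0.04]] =[[-1.62, 2.01],[-0.11, -4.31],[0.64, -0.07]]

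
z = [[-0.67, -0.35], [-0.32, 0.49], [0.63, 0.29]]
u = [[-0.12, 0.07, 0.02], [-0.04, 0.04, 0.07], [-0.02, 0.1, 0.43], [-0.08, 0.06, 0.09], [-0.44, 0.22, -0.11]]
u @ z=[[0.07, 0.08],[0.06, 0.05],[0.25, 0.18],[0.09, 0.08],[0.16, 0.23]]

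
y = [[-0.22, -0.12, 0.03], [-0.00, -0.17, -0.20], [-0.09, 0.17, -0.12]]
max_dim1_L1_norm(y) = 0.38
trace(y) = -0.51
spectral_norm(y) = 0.29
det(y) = -0.01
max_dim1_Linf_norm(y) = 0.22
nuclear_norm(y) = 0.74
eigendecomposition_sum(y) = [[-0.21+0.00j, -0.10+0.00j, -0.09+0.00j], [-0.08+0.00j, (-0.04+0j), (-0.04+0j)], [-0.04+0.00j, -0.02+0.00j, (-0.02+0j)]] + [[(-0.01+0.02j), -0.01-0.06j, 0.06-0.01j], [(0.04-0.02j), (-0.07+0.08j), -0.08-0.07j], [-0.03-0.04j, (0.09+0.05j), -0.05+0.10j]] + [[(-0.01-0.02j),-0.01+0.06j,0.06+0.01j], [(0.04+0.02j),-0.07-0.08j,(-0.08+0.07j)], [(-0.03+0.04j),0.09-0.05j,-0.05-0.10j]]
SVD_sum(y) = [[-0.08, -0.15, -0.07],[-0.09, -0.18, -0.08],[0.02, 0.05, 0.02]] + [[-0.12, 0.01, 0.12], [0.11, -0.01, -0.1], [0.01, -0.00, -0.01]] + [[-0.02, 0.02, -0.02],[-0.02, 0.02, -0.02],[-0.12, 0.12, -0.13]]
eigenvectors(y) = [[(-0.92+0j),(-0.24-0.3j),(-0.24+0.3j)], [-0.35+0.00j,(-0.14+0.63j),-0.14-0.63j], [-0.16+0.00j,0.66+0.00j,0.66-0.00j]]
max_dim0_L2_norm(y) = 0.27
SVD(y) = [[-0.63,0.76,0.17], [-0.75,-0.65,0.13], [0.20,-0.05,0.98]] @ diag([0.28684725465781663, 0.22731262214800974, 0.2237132635930865]) @ [[0.42, 0.83, 0.37], [-0.72, 0.05, 0.7], [-0.56, 0.56, -0.61]]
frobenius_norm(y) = 0.43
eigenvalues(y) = [(-0.26+0j), (-0.12+0.2j), (-0.12-0.2j)]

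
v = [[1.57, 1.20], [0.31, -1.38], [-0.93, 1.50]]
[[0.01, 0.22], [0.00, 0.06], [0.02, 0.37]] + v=[[1.58,1.42], [0.31,-1.32], [-0.91,1.87]]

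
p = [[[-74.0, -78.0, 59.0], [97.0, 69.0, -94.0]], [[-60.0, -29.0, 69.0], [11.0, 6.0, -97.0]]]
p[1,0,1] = -29.0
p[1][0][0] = -60.0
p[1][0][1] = -29.0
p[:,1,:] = [[97.0, 69.0, -94.0], [11.0, 6.0, -97.0]]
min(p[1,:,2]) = -97.0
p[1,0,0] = -60.0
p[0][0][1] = -78.0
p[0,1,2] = -94.0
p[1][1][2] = -97.0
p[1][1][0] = 11.0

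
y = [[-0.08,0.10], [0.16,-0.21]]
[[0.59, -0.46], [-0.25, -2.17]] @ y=[[-0.12, 0.16], [-0.33, 0.43]]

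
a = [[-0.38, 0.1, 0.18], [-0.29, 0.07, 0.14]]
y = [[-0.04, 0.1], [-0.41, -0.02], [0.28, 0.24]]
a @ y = [[0.02, 0.0], [0.02, 0.0]]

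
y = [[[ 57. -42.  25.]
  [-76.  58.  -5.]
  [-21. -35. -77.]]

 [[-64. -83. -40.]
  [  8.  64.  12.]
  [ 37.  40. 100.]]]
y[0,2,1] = -35.0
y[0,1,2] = -5.0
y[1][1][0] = 8.0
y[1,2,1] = 40.0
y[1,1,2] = 12.0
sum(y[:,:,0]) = -59.0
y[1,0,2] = -40.0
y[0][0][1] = -42.0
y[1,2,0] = 37.0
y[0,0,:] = [57.0, -42.0, 25.0]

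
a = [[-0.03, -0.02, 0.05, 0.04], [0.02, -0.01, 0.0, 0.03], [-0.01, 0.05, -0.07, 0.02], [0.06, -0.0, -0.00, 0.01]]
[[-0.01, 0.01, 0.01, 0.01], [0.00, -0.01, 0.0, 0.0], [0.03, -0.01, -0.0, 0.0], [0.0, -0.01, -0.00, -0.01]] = a @ [[0.01, -0.14, -0.02, -0.16], [0.21, 0.04, -0.20, -0.17], [-0.23, 0.16, -0.07, -0.07], [0.11, -0.1, 0.1, 0.10]]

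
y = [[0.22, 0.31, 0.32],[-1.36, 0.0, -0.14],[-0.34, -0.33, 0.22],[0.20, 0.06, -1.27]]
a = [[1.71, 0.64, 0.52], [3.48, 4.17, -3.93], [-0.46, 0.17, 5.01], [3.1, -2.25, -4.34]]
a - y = [[1.49, 0.33, 0.20], [4.84, 4.17, -3.79], [-0.12, 0.50, 4.79], [2.90, -2.31, -3.07]]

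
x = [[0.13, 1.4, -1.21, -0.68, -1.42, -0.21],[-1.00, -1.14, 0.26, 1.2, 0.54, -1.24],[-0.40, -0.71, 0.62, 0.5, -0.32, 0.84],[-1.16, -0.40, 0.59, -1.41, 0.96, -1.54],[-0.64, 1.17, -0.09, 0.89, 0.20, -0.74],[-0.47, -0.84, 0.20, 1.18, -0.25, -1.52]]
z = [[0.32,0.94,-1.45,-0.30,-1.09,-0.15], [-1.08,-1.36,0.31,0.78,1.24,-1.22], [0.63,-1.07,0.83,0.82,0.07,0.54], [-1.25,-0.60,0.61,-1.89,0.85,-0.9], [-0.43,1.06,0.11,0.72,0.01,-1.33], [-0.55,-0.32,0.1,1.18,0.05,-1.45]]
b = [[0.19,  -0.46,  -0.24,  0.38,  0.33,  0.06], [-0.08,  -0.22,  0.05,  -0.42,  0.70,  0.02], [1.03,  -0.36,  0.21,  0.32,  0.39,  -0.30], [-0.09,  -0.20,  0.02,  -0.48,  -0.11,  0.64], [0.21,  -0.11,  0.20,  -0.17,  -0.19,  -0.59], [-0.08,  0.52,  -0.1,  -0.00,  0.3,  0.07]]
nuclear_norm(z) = 10.84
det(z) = -2.02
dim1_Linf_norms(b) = [0.46, 0.7, 1.03, 0.64, 0.59, 0.52]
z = b + x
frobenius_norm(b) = 2.11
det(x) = 10.98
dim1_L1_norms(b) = [1.66, 1.49, 2.61, 1.54, 1.47, 1.07]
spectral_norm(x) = 3.72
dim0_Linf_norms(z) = [1.25, 1.36, 1.45, 1.89, 1.24, 1.45]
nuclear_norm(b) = 4.54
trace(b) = -0.42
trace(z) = -3.54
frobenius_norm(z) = 5.41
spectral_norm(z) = 3.65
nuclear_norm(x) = 11.28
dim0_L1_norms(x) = [3.8, 5.66, 2.97, 5.86, 3.69, 6.09]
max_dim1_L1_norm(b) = 2.61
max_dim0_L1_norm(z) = 5.69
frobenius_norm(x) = 5.36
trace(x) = -3.12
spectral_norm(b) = 1.44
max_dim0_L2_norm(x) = 2.74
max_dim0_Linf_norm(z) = 1.89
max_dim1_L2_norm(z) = 2.72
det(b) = 0.04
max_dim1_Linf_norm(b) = 1.03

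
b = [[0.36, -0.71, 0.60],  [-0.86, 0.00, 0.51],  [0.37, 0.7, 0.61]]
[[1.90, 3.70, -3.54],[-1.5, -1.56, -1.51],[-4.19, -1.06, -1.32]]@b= [[-3.81, -3.83, 0.87], [0.24, 0.01, -2.62], [-1.09, 2.05, -3.86]]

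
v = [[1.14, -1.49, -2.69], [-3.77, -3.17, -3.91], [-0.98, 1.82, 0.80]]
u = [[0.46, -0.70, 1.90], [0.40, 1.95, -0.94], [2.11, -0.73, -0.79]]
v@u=[[-5.75, -1.74, 5.69], [-11.25, -0.69, -1.09], [1.97, 3.65, -4.20]]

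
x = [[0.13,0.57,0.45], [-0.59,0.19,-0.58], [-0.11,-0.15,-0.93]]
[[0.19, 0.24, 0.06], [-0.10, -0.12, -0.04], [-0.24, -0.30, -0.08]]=x @ [[-0.01, -0.01, -0.00], [0.16, 0.2, 0.05], [0.23, 0.29, 0.08]]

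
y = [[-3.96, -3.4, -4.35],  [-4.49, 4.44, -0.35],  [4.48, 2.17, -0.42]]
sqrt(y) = [[0.10, -0.72, -2.05], [-1.31, 2.03, -0.71], [2.39, 0.91, 2.27]]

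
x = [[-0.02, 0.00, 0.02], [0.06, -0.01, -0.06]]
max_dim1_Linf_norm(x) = 0.06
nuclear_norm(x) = 0.09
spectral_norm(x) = 0.09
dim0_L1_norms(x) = [0.08, 0.01, 0.08]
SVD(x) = [[-0.31, 0.95],[0.95, 0.31]] @ diag([0.08994504647062643, 0.003144616891903966]) @ [[0.70, -0.11, -0.7], [-0.07, -0.99, 0.07]]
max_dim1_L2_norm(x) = 0.09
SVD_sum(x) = [[-0.02, 0.00, 0.02], [0.06, -0.01, -0.06]] + [[-0.0, -0.0, 0.0], [-0.0, -0.0, 0.0]]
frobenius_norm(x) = 0.09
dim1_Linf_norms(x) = [0.02, 0.06]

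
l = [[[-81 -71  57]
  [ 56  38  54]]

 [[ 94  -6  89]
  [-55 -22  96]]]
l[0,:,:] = [[-81, -71, 57], [56, 38, 54]]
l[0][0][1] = -71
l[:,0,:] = [[-81, -71, 57], [94, -6, 89]]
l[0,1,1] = 38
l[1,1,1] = -22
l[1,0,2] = 89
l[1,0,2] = 89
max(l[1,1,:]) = 96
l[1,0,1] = -6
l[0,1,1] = 38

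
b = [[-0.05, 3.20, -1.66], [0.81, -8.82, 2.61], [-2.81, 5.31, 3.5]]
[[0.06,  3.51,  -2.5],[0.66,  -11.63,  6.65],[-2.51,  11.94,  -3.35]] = b @ [[-0.05,0.19,-0.02], [-0.21,1.65,-0.72], [-0.44,1.06,0.12]]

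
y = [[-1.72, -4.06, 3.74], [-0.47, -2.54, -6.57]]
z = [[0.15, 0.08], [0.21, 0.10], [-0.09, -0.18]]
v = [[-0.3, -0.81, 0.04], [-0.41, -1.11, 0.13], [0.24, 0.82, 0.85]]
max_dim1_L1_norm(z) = 0.31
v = z @ y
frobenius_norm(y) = 9.13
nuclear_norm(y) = 12.66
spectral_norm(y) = 7.58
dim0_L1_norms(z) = [0.45, 0.36]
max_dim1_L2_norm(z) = 0.23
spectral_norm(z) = 0.34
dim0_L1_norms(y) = [2.19, 6.6, 10.31]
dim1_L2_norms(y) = [5.78, 7.06]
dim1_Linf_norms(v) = [0.81, 1.11, 0.85]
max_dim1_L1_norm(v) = 1.91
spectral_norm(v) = 1.73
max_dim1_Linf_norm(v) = 1.11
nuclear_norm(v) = 2.52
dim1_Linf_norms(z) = [0.15, 0.21, 0.18]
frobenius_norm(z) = 0.35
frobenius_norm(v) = 1.90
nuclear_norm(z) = 0.44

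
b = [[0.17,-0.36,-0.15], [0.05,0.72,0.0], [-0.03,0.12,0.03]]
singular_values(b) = [0.82, 0.22, 0.0]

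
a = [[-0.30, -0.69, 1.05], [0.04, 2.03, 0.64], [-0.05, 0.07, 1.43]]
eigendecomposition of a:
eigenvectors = [[-1.0, -0.61, -0.23], [0.03, 0.55, 0.97], [-0.03, -0.58, 0.12]]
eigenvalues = [-0.25, 1.31, 2.1]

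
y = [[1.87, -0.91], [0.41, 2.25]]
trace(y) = 4.12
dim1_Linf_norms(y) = [1.87, 2.25]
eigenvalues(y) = [(2.06+0.58j), (2.06-0.58j)]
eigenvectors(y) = [[(0.83+0j),(0.83-0j)], [(-0.17-0.53j),-0.17+0.53j]]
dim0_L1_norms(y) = [2.28, 3.16]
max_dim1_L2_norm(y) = 2.29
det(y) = 4.58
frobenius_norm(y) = 3.09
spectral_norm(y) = 2.48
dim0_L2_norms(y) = [1.91, 2.43]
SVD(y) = [[-0.58, 0.82], [0.82, 0.58]] @ diag([2.477152226672749, 1.8491394879484464]) @ [[-0.30, 0.95], [0.95, 0.3]]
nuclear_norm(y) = 4.33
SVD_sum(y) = [[0.43, -1.36], [-0.61, 1.93]] + [[1.44,0.45],[1.02,0.32]]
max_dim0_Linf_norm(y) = 2.25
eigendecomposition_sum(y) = [[0.94+0.63j,  (-0.46+1.61j)], [(0.2-0.73j),  1.13-0.05j]] + [[(0.94-0.63j), -0.46-1.61j], [(0.2+0.73j), (1.13+0.05j)]]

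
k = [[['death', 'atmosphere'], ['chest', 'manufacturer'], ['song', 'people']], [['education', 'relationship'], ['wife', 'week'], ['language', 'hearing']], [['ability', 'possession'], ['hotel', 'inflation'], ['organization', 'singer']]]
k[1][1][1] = 'week'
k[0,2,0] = 'song'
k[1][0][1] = 'relationship'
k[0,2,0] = 'song'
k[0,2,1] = 'people'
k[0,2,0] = 'song'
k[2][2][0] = 'organization'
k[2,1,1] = 'inflation'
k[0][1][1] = 'manufacturer'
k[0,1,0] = 'chest'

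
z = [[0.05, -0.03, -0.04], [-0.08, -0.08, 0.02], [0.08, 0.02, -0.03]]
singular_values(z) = [0.14, 0.07, 0.01]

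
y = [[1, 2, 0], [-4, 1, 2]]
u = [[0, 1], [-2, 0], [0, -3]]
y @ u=[[-4, 1], [-2, -10]]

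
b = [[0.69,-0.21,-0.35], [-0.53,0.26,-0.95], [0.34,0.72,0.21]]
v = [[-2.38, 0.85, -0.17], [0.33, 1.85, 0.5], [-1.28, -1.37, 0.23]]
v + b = [[-1.69, 0.64, -0.52], [-0.2, 2.11, -0.45], [-0.94, -0.65, 0.44]]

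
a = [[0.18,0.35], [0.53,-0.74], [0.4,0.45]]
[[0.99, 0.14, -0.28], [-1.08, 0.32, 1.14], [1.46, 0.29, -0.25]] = a@ [[1.12, 0.67, 0.61], [2.26, 0.05, -1.10]]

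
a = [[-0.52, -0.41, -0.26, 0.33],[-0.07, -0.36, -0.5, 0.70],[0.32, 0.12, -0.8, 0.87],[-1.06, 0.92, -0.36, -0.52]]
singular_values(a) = [1.71, 1.37, 0.77, 0.0]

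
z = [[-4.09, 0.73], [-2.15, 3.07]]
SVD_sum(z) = [[-3.40, 1.94], [-2.94, 1.68]] + [[-0.69, -1.21], [0.79, 1.39]]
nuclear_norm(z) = 7.30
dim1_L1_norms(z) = [4.82, 5.22]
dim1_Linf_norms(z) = [4.09, 3.07]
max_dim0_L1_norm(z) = 6.24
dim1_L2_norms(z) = [4.15, 3.75]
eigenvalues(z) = [-3.86, 2.84]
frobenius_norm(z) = 5.60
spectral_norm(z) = 5.18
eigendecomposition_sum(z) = [[-3.99, 0.42], [-1.24, 0.13]] + [[-0.10, 0.31], [-0.91, 2.94]]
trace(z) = -1.02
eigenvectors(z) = [[-0.96, -0.10], [-0.3, -0.99]]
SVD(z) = [[-0.76,-0.65],[-0.65,0.76]] @ diag([5.177371263891043, 2.1220807703372797]) @ [[0.87, -0.49], [0.49, 0.87]]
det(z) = -10.99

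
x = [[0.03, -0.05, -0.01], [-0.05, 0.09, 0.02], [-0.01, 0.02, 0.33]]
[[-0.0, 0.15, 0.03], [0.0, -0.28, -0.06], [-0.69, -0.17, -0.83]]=x @ [[-0.35,-0.51,0.64], [0.29,-3.29,0.23], [-2.12,-0.33,-2.50]]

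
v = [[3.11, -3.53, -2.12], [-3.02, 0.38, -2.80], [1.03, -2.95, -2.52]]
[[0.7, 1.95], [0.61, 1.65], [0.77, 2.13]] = v @ [[-0.02, -0.04], [-0.09, -0.24], [-0.21, -0.58]]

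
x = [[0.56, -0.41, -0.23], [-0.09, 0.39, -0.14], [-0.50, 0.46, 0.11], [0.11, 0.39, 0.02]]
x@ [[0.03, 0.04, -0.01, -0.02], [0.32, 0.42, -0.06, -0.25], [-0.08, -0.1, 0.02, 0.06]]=[[-0.10, -0.13, 0.01, 0.08], [0.13, 0.17, -0.03, -0.1], [0.12, 0.16, -0.02, -0.10], [0.13, 0.17, -0.02, -0.1]]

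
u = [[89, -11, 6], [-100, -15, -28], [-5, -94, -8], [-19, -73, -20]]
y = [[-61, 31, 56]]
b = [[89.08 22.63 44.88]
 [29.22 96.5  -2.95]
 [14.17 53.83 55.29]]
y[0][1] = 31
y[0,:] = [-61, 31, 56]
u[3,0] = -19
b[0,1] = 22.63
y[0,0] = -61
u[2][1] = -94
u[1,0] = -100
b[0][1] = 22.63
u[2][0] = -5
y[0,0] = -61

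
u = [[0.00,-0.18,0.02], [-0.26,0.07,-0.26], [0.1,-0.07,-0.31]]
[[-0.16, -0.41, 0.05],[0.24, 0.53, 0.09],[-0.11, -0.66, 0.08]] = u @ [[-0.64, -2.28, -0.20], [0.89, 2.39, -0.33], [-0.06, 0.87, -0.25]]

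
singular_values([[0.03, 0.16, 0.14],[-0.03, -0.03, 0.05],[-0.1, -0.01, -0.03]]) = [0.22, 0.1, 0.06]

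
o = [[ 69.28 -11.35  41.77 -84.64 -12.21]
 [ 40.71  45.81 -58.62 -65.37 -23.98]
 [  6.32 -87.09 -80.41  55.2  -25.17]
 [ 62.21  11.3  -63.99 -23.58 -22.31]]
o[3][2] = -63.99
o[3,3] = -23.58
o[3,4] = -22.31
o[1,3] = -65.37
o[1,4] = -23.98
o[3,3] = -23.58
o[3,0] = 62.21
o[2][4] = -25.17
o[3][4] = -22.31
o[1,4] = -23.98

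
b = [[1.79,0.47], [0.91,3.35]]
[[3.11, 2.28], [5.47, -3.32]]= b @ [[1.41, 1.65],[1.25, -1.44]]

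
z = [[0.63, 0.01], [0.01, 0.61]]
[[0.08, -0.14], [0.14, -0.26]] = z @ [[0.12, -0.22],[0.22, -0.42]]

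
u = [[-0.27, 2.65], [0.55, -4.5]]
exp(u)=[[0.98, 0.57], [0.12, 0.08]]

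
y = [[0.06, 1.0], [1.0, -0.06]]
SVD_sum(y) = [[0.00, 1.0],  [0.00, -0.06]] + [[0.06,0.00], [1.0,0.00]]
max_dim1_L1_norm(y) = 1.06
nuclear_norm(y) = 2.00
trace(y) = 0.00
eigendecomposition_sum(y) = [[0.53,0.5],[0.50,0.47]] + [[-0.47, 0.5], [0.5, -0.53]]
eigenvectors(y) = [[0.73, -0.69], [0.69, 0.73]]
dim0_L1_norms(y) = [1.06, 1.06]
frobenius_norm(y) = 1.42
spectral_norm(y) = 1.00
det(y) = -1.00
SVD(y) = [[-1.00,-0.06], [0.06,-1.0]] @ diag([1.0017983829094557, 1.0017983829094554]) @ [[-0.0, -1.00], [-1.00, -0.00]]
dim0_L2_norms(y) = [1.0, 1.0]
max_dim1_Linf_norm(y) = 1.0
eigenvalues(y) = [1.0, -1.0]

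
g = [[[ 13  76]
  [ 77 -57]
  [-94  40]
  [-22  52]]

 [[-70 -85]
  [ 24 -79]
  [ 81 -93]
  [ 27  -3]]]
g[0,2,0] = -94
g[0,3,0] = -22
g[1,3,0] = 27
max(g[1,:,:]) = 81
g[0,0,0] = 13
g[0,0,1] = 76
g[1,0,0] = -70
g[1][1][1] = -79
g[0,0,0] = 13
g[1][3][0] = 27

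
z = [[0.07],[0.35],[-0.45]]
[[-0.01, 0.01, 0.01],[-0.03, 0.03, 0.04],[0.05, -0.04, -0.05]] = z @[[-0.1, 0.08, 0.12]]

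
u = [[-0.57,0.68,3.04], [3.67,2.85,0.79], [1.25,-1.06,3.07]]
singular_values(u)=[5.04, 3.99, 1.75]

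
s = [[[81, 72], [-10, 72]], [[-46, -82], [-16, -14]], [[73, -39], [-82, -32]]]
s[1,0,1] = -82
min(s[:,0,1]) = -82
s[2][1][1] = -32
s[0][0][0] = 81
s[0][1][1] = 72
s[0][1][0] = -10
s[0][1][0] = -10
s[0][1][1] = 72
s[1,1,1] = -14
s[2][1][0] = -82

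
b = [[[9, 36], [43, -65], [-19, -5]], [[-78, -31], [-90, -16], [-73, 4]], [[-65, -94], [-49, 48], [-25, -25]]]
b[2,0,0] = -65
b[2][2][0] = -25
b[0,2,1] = -5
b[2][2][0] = -25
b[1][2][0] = -73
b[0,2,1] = -5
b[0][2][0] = -19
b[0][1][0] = 43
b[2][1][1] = 48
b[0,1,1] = -65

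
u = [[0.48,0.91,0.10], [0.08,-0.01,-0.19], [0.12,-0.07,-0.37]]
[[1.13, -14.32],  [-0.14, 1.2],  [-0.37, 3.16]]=u@[[6.09, -10.20], [-2.35, -9.25], [3.41, -10.11]]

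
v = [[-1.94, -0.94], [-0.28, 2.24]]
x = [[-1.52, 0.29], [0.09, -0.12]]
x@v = [[2.87, 2.08], [-0.14, -0.35]]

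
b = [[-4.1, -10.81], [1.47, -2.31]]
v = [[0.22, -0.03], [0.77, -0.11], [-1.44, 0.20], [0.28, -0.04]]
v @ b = [[-0.95, -2.31], [-3.32, -8.07], [6.20, 15.10], [-1.21, -2.93]]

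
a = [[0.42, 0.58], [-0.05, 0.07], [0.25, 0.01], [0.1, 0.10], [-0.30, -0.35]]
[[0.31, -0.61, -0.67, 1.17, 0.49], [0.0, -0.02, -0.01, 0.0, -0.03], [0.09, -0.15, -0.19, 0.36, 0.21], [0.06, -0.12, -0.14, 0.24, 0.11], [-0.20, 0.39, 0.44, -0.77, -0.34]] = a @ [[0.33, -0.57, -0.73, 1.38, 0.85],[0.3, -0.64, -0.62, 1.02, 0.23]]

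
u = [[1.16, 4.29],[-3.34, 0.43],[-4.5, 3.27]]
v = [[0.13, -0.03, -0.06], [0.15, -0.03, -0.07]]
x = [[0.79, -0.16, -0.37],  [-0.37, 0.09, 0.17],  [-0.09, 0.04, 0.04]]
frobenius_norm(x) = 0.99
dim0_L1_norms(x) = [1.25, 0.29, 0.58]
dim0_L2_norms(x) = [0.88, 0.19, 0.41]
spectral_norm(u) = 6.51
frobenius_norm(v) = 0.22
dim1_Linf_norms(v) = [0.13, 0.15]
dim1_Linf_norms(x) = [0.79, 0.37, 0.09]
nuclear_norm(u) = 10.95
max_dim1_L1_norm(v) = 0.25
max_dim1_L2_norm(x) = 0.89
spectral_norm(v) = 0.22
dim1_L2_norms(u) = [4.44, 3.37, 5.56]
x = u @ v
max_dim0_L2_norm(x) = 0.88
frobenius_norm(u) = 7.88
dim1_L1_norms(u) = [5.45, 3.77, 7.77]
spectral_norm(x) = 0.99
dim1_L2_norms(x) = [0.89, 0.42, 0.11]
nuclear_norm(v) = 0.23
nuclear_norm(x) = 1.01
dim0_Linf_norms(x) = [0.79, 0.16, 0.37]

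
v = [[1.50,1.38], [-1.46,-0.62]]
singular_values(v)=[2.55, 0.43]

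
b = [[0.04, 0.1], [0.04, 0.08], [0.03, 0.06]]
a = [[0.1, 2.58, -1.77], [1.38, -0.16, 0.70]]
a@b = [[0.05, 0.11], [0.07, 0.17]]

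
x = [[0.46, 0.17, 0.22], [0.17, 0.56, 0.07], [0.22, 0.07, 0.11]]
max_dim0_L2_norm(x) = 0.59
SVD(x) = [[-0.65, 0.62, -0.44], [-0.7, -0.71, 0.02], [-0.30, 0.32, 0.9]] @ diag([0.7466896202403538, 0.37965942840860545, 0.003650951351041116]) @ [[-0.65, -0.70, -0.3], [0.62, -0.71, 0.32], [-0.44, 0.02, 0.90]]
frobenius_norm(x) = 0.84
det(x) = 0.00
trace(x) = 1.13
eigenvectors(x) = [[-0.65, -0.62, -0.44], [-0.7, 0.71, 0.02], [-0.3, -0.32, 0.9]]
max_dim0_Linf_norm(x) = 0.56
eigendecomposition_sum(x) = [[0.31, 0.34, 0.15], [0.34, 0.37, 0.16], [0.15, 0.16, 0.07]] + [[0.15,-0.17,0.08], [-0.17,0.19,-0.09], [0.08,-0.09,0.04]] + [[0.00, -0.00, -0.00], [-0.00, 0.0, 0.0], [-0.0, 0.00, 0.0]]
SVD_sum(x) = [[0.31, 0.34, 0.15], [0.34, 0.37, 0.16], [0.15, 0.16, 0.07]] + [[0.15, -0.17, 0.08], [-0.17, 0.19, -0.09], [0.08, -0.09, 0.04]] + [[0.00, -0.00, -0.0],[-0.0, 0.0, 0.0],[-0.00, 0.00, 0.00]]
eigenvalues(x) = [0.75, 0.38, 0.0]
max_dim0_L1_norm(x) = 0.85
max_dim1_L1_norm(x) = 0.85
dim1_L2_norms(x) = [0.54, 0.59, 0.26]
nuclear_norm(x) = 1.13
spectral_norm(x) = 0.75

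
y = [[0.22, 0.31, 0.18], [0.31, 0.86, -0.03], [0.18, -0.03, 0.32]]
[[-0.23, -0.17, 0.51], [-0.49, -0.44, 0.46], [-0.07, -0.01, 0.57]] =y@[[-0.41, -0.49, 0.98],[-0.42, -0.33, 0.23],[-0.03, 0.21, 1.24]]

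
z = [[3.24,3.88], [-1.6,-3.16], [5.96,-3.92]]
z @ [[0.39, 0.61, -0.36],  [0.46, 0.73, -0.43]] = [[3.05, 4.81, -2.83], [-2.08, -3.28, 1.93], [0.52, 0.77, -0.46]]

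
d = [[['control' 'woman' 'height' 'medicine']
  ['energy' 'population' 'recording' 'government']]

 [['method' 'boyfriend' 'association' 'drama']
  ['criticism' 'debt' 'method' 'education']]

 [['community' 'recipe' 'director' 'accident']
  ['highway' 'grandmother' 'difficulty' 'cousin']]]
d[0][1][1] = 'population'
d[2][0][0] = 'community'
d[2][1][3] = 'cousin'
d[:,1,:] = [['energy', 'population', 'recording', 'government'], ['criticism', 'debt', 'method', 'education'], ['highway', 'grandmother', 'difficulty', 'cousin']]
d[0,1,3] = 'government'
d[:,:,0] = [['control', 'energy'], ['method', 'criticism'], ['community', 'highway']]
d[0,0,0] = 'control'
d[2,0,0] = 'community'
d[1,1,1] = 'debt'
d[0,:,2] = ['height', 'recording']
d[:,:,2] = [['height', 'recording'], ['association', 'method'], ['director', 'difficulty']]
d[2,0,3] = 'accident'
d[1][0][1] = 'boyfriend'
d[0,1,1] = 'population'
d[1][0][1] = 'boyfriend'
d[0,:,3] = ['medicine', 'government']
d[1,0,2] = 'association'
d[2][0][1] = 'recipe'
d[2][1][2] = 'difficulty'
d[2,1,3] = 'cousin'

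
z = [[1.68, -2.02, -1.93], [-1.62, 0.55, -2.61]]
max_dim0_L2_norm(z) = 3.25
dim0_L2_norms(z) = [2.33, 2.09, 3.25]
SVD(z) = [[-0.82, -0.57], [-0.57, 0.82]] @ diag([3.3863529377945865, 2.983171765200584]) @ [[-0.13, 0.4, 0.91], [-0.77, 0.54, -0.35]]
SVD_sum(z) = [[0.37, -1.1, -2.52], [0.26, -0.77, -1.76]] + [[1.31, -0.92, 0.59], [-1.88, 1.32, -0.85]]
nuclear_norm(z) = 6.37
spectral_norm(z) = 3.39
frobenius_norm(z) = 4.51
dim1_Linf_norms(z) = [2.02, 2.61]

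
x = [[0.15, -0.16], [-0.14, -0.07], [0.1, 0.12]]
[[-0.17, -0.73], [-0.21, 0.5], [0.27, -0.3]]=x @ [[0.67, -4.0], [1.66, 0.80]]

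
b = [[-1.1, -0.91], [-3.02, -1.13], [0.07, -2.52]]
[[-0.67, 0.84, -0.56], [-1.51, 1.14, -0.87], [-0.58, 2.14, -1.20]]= b@[[0.41, -0.06, 0.11],[0.24, -0.85, 0.48]]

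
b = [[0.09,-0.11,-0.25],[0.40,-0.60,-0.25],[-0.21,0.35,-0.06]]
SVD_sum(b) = [[0.11, -0.17, -0.06], [0.4, -0.61, -0.22], [-0.20, 0.3, 0.11]] + [[-0.02, 0.06, -0.19], [-0.00, 0.01, -0.03], [-0.02, 0.05, -0.17]] + [[-0.0, -0.0, -0.00],[0.0, 0.0, 0.0],[0.0, 0.0, 0.0]]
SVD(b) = [[-0.24, 0.74, -0.62], [-0.87, 0.12, 0.47], [0.43, 0.66, 0.62]] @ diag([0.873954981619766, 0.26756491895282886, 0.0034211471410706775]) @ [[-0.53,0.8,0.29], [-0.09,0.29,-0.95], [0.85,0.53,0.08]]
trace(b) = -0.57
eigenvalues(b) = [-0.45, -0.02, -0.1]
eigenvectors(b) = [[0.19,-0.84,0.80], [-0.68,-0.52,0.43], [0.71,-0.13,0.42]]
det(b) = -0.00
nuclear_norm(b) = 1.14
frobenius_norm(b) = 0.91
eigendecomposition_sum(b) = [[-0.09, 0.13, 0.03],  [0.31, -0.47, -0.1],  [-0.32, 0.50, 0.11]] + [[-0.05,  0.04,  0.06], [-0.03,  0.03,  0.03], [-0.01,  0.01,  0.01]] + [[0.23, -0.29, -0.34], [0.12, -0.15, -0.18], [0.12, -0.15, -0.18]]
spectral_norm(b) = 0.87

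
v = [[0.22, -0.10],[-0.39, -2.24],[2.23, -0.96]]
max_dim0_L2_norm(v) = 2.44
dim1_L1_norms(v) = [0.32, 2.63, 3.19]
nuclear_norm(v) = 4.68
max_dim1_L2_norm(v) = 2.43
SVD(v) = [[-0.08, 0.06],  [-0.6, -0.80],  [-0.8, 0.59]] @ diag([2.6282298861638242, 2.053048383617709]) @ [[-0.60, 0.8], [0.8, 0.6]]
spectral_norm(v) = 2.63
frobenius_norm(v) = 3.34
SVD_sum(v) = [[0.13, -0.17], [0.93, -1.26], [1.25, -1.69]] + [[0.09, 0.07],[-1.32, -0.98],[0.98, 0.73]]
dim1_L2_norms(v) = [0.24, 2.27, 2.43]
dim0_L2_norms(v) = [2.27, 2.44]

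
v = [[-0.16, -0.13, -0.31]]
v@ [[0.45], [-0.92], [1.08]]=[[-0.29]]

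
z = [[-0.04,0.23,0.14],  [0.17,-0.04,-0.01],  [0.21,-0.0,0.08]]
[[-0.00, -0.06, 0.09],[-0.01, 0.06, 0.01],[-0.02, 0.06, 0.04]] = z@ [[-0.03, 0.33, 0.15], [0.07, -0.12, 0.34], [-0.14, -0.16, 0.12]]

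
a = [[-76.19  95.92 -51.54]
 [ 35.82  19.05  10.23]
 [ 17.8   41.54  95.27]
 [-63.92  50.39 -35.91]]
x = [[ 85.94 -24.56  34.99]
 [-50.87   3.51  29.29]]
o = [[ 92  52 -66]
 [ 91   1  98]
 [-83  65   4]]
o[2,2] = 4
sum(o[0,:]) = 78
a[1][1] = 19.05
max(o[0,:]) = 92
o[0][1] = 52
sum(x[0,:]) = 96.37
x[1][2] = 29.29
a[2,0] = 17.8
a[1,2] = 10.23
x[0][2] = 34.99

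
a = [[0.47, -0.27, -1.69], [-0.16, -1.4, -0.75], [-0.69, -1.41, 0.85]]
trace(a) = -0.08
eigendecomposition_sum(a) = [[0.61, 0.54, -1.39],[0.09, 0.08, -0.21],[-0.53, -0.47, 1.20]] + [[-0.0,  0.00,  -0.00], [0.00,  -0.00,  0.0], [-0.0,  0.0,  -0.00]] + [[-0.14, -0.82, -0.30], [-0.25, -1.48, -0.55], [-0.16, -0.94, -0.35]]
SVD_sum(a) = [[0.59, 0.28, -1.55], [0.14, 0.07, -0.37], [-0.44, -0.21, 1.16]] + [[-0.11, -0.55, -0.14], [-0.3, -1.47, -0.38], [-0.25, -1.2, -0.31]] + [[-0.00, 0.00, -0.0],[0.00, -0.0, 0.00],[-0.0, 0.0, -0.00]]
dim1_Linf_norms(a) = [1.69, 1.4, 1.41]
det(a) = 0.02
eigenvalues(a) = [1.89, -0.0, -1.97]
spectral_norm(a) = 2.14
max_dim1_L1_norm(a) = 2.95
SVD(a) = [[-0.79,-0.28,0.55], [-0.19,-0.74,-0.64], [0.59,-0.61,0.53]] @ diag([2.136072420417554, 2.078912515690334, 0.004167353785725213]) @ [[-0.35, -0.16, 0.92], [0.2, 0.95, 0.24], [-0.92, 0.27, -0.30]]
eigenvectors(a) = [[-0.75, 0.92, -0.42], [-0.11, -0.27, -0.76], [0.65, 0.3, -0.49]]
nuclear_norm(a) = 4.22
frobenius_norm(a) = 2.98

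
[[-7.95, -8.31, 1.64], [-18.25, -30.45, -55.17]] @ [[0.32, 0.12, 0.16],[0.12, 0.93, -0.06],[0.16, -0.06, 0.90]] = [[-3.28, -8.78, 0.70], [-18.32, -27.2, -50.75]]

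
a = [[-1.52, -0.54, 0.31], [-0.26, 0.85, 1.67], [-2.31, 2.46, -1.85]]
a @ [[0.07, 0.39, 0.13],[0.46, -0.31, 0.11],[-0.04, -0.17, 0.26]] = [[-0.37, -0.48, -0.18], [0.31, -0.65, 0.49], [1.04, -1.35, -0.51]]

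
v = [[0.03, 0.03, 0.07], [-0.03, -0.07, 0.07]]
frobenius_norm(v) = 0.13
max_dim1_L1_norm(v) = 0.17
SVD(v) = [[0.37,  0.93], [0.93,  -0.37]] @ diag([0.10704495712001917, 0.0770803292362796]) @ [[-0.16, -0.50, 0.85], [0.51, 0.7, 0.51]]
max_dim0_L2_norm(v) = 0.1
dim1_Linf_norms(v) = [0.07, 0.07]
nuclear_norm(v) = 0.18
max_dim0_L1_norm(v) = 0.14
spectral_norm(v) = 0.11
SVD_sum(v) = [[-0.01, -0.02, 0.03], [-0.02, -0.05, 0.08]] + [[0.04, 0.05, 0.04],[-0.01, -0.02, -0.01]]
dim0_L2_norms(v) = [0.04, 0.08, 0.1]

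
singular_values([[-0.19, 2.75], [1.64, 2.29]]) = [3.71, 1.33]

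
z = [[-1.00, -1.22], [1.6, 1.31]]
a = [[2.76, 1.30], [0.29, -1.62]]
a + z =[[1.76, 0.08], [1.89, -0.31]]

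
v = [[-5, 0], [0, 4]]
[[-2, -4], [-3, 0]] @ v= [[10, -16], [15, 0]]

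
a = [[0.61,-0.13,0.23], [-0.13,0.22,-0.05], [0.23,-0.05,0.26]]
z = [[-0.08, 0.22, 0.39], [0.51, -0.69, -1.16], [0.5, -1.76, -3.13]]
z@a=[[0.01, 0.04, 0.07], [0.13, -0.16, -0.15], [-0.19, -0.3, -0.61]]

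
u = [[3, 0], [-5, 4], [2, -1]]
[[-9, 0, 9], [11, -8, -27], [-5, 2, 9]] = u@[[-3, 0, 3], [-1, -2, -3]]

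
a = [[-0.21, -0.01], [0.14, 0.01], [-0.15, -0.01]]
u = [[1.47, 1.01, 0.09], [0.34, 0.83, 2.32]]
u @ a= [[-0.18, -0.01], [-0.3, -0.02]]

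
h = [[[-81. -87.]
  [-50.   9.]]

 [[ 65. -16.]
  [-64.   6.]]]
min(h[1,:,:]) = -64.0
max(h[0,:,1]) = 9.0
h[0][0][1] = -87.0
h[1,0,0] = 65.0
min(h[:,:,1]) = -87.0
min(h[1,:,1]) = -16.0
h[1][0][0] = 65.0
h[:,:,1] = [[-87.0, 9.0], [-16.0, 6.0]]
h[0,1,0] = -50.0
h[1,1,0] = -64.0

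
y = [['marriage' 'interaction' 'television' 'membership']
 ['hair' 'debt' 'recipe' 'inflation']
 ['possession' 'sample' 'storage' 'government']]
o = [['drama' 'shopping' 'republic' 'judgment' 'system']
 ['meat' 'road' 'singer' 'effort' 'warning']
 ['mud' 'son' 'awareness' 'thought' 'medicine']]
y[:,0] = ['marriage', 'hair', 'possession']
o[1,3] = 'effort'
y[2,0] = 'possession'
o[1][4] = 'warning'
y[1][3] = 'inflation'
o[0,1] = 'shopping'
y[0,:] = ['marriage', 'interaction', 'television', 'membership']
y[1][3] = 'inflation'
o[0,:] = ['drama', 'shopping', 'republic', 'judgment', 'system']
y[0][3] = 'membership'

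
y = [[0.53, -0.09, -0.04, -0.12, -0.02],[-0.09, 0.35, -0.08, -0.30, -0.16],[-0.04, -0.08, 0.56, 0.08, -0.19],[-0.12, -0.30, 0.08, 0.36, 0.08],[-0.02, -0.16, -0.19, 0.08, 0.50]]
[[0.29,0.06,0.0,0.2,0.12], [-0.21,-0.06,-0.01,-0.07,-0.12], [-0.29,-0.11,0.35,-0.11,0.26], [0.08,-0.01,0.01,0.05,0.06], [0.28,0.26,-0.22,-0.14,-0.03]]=y @ [[0.52, 0.03, 0.15, 0.47, 0.34], [-0.28, -0.21, 0.29, 0.09, 0.13], [-0.45, 0.0, 0.60, -0.39, 0.52], [0.20, -0.31, 0.23, 0.55, 0.23], [0.28, 0.51, -0.14, -0.47, 0.15]]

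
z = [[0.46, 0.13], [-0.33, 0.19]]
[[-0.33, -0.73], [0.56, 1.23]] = z@[[-1.04, -2.29], [1.13, 2.5]]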